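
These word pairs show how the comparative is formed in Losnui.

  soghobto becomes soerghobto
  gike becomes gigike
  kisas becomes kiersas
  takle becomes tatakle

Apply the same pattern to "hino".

gike and kisas both have 2 vowels yet inflect differently (gigike, kiersas), so the number of vowels is not what conditions the rule; the final letter is.
"hino" ends in -o. The one such stem in the data (soghobto → soerghobto) inserts -er- after the first vowel (as does kisas), so the same rule applies.
So hino → hierno.

hierno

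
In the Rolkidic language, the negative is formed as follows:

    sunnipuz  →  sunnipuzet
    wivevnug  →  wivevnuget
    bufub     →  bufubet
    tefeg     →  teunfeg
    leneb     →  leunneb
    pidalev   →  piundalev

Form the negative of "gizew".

giunzew

"gizew" has last vowel 'e'. The stems whose last vowel is 'e' (tefeg → teunfeg, leneb → leunneb, pidalev → piundalev) insert -un- after the first vowel.
So gizew → giunzew.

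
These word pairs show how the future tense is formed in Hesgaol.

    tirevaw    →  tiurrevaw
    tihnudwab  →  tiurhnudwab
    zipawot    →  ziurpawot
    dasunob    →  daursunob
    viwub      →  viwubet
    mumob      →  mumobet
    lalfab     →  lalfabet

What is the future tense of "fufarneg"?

fuurfarneg

tihnudwab and viwub both end in -b yet inflect differently (tiurhnudwab, viwubet), so the final letter is not what conditions the rule; the number of vowels is.
"fufarneg" has 3 vowels. The stems with 3 vowels (tirevaw → tiurrevaw, tihnudwab → tiurhnudwab, zipawot → ziurpawot) insert -ur- after the first vowel.
So fufarneg → fuurfarneg.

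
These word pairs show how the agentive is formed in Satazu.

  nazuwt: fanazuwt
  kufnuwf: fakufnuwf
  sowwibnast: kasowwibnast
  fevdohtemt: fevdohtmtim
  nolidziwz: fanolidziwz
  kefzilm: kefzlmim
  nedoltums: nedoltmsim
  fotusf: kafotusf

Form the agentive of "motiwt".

famotiwt

kufnuwf and fotusf both end in -f yet inflect differently (fakufnuwf, kafotusf), so the final letter is not what conditions the rule; the second-to-last letter is.
"motiwt" has second-to-last letter 'w'. The stems whose second-to-last letter is 'w' (nolidziwz → fanolidziwz, kufnuwf → fakufnuwf, nazuwt → fanazuwt) add the prefix fa-.
So motiwt → famotiwt.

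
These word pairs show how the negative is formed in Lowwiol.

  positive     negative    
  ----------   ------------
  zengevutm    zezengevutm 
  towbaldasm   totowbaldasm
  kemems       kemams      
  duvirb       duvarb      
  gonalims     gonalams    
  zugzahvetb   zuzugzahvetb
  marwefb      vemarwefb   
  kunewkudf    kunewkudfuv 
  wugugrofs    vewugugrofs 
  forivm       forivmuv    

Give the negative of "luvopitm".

luluvopitm

"luvopitm" has second-to-last letter 't'. The stems whose second-to-last letter is 't' (zugzahvetb → zuzugzahvetb, zengevutm → zezengevutm) repeat the first consonant+vowel as a prefix.
So luvopitm → luluvopitm.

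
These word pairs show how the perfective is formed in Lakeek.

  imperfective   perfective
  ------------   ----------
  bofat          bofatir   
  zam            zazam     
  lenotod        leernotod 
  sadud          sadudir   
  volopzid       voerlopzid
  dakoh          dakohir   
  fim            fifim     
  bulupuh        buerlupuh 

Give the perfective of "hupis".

hupisir

dakoh and bulupuh both end in -h yet inflect differently (dakohir, buerlupuh), so the final letter is not what conditions the rule; the number of vowels is.
"hupis" has 2 vowels. The stems with 2 vowels (bofat → bofatir, sadud → sadudir, dakoh → dakohir) add -ir.
So hupis → hupisir.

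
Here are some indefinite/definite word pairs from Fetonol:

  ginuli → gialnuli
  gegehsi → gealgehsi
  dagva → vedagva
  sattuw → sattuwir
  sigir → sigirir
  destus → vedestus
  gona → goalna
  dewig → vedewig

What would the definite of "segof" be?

segofir

gona and dagva both end in -a yet inflect differently (goalna, vedagva), so the final letter is not what conditions the rule; the first letter is.
"segof" begins with s-. The stems beginning with s- (sattuw → sattuwir, sigir → sigirir) add -ir.
So segof → segofir.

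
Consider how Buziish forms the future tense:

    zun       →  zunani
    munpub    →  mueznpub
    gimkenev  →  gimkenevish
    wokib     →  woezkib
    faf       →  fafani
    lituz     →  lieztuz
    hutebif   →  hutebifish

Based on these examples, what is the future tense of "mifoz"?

"mifoz" has 2 vowels. The stems with 2 vowels (munpub → mueznpub, wokib → woezkib, lituz → lieztuz) insert -ez- after the first vowel.
The other patterns: stems with 1 vowel add -ani; stems with 3 vowels add -ish.
So mifoz → miezfoz.

miezfoz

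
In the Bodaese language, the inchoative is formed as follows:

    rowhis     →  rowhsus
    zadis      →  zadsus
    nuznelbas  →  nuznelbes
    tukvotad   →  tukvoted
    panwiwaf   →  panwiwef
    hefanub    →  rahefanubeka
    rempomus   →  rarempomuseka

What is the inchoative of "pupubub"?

rapupububeka

rowhis and nuznelbas both end in -s yet inflect differently (rowhsus, nuznelbes), so the final letter is not what conditions the rule; the last vowel is.
"pupubub" has last vowel 'u'. The stems whose last vowel is 'u' (hefanub → rahefanubeka, rempomus → rarempomuseka) add ra- … -eka around the stem.
The other patterns: stems whose last vowel is 'i' delete the last vowel and add -us; stems whose last vowel is 'a' change the last vowel to 'e'.
So pupubub → rapupububeka.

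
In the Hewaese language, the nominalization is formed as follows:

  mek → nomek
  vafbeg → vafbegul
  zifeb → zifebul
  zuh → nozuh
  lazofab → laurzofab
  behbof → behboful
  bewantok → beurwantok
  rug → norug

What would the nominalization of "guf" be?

rug and vafbeg both end in -g yet inflect differently (norug, vafbegul), so the final letter is not what conditions the rule; the number of vowels is.
"guf" has 1 vowel. The stems with 1 vowel (rug → norug, zuh → nozuh, mek → nomek) add the prefix no-.
The other patterns: stems with 2 vowels add -ul; stems with 3 vowels insert -ur- after the first vowel.
So guf → noguf.

noguf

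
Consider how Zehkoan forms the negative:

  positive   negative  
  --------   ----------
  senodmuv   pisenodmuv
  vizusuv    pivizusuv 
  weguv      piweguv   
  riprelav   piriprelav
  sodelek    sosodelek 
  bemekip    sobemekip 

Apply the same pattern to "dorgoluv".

senodmuv and sodelek both begin with s- yet inflect differently (pisenodmuv, sosodelek), so the first letter is not what conditions the rule; the final letter is.
"dorgoluv" ends in -v. The stems ending in -v (senodmuv → pisenodmuv, vizusuv → pivizusuv, weguv → piweguv) add the prefix pi-.
So dorgoluv → pidorgoluv.

pidorgoluv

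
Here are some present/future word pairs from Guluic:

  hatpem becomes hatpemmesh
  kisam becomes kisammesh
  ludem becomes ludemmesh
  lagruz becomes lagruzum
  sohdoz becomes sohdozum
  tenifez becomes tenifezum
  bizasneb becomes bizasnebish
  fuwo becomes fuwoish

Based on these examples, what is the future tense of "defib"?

defibish

"defib" ends in -b. The one such stem in the data (bizasneb → bizasnebish) adds -ish, so the same rule applies.
The other patterns: stems ending in -m double the final consonant and add -esh; stems ending in -z add -um.
So defib → defibish.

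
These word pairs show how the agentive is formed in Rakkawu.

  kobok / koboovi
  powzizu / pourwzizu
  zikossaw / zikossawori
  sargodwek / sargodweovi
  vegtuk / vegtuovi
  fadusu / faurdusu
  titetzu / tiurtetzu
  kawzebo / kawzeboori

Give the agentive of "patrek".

"patrek" ends in -k. The stems ending in -k (vegtuk → vegtuovi, sargodwek → sargodweovi, kobok → koboovi) drop the final letter and add -ovi.
The other patterns: stems ending in -u insert -ur- after the first vowel; stems ending in -o or -w add -ori.
So patrek → patreovi.

patreovi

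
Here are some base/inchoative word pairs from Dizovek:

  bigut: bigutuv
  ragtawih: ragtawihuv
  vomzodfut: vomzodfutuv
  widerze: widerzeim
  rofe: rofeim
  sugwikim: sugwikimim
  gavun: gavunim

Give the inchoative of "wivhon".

"wivhon" ends in -n. The one such stem in the data (gavun → gavunim) adds -im, so the same rule applies.
The other pattern: stems ending in -h or -t add -uv.
So wivhon → wivhonim.

wivhonim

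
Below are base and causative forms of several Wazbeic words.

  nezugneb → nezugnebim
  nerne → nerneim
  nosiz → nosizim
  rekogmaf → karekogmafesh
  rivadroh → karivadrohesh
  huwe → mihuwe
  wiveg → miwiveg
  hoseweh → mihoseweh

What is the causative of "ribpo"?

"ribpo" begins with r-. The stems beginning with r- (rekogmaf → karekogmafesh, rivadroh → karivadrohesh) add ka- … -esh around the stem.
So ribpo → karibpoesh.

karibpoesh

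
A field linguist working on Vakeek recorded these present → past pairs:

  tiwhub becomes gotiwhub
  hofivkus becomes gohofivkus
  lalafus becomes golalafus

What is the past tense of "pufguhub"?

Every pair shown (tiwhub → gotiwhub, hofivkus → gohofivkus, lalafus → golalafus) follows the same rule: add the prefix go-.
So pufguhub → gopufguhub.

gopufguhub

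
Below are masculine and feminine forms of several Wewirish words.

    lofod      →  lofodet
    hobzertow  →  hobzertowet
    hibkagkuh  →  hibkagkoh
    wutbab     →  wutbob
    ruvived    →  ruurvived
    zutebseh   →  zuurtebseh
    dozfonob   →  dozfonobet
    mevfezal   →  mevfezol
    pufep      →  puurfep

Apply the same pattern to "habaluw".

ruvived and lofod both end in -d yet inflect differently (ruurvived, lofodet), so the final letter is not what conditions the rule; the last vowel is.
"habaluw" has last vowel 'u'. The one such stem in the data (hibkagkuh → hibkagkoh) changes the last vowel to 'o' (as do mevfezal, wutbab), so the same rule applies.
The other patterns: stems whose last vowel is 'e' insert -ur- after the first vowel; stems whose last vowel is 'o' add -et.
So habaluw → habalow.

habalow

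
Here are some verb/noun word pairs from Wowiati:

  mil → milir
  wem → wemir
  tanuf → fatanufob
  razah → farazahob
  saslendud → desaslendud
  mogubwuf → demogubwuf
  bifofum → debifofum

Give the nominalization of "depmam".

tanuf and mogubwuf both end in -f yet inflect differently (fatanufob, demogubwuf), so the final letter is not what conditions the rule; the number of vowels is.
"depmam" has 2 vowels. The stems with 2 vowels (tanuf → fatanufob, razah → farazahob) add fa- … -ob around the stem.
The other patterns: stems with 1 vowel add -ir; stems with 3 vowels add the prefix de-.
So depmam → fadepmamob.

fadepmamob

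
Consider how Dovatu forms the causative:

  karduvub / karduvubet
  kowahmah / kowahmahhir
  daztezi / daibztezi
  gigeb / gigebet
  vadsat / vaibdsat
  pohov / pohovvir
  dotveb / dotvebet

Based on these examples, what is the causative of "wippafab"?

"wippafab" ends in -b. The stems ending in -b (karduvub → karduvubet, gigeb → gigebet, dotveb → dotvebet) add -et.
So wippafab → wippafabet.

wippafabet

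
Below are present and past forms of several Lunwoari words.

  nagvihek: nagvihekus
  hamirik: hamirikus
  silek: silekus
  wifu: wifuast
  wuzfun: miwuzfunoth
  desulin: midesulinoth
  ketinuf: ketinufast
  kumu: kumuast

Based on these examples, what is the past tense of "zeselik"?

zeselikus

hamirik and desulin both have last vowel 'i' yet inflect differently (hamirikus, midesulinoth), so the last vowel is not what conditions the rule; the final letter is.
"zeselik" ends in -k. The stems ending in -k (nagvihek → nagvihekus, silek → silekus, hamirik → hamirikus) add -us.
The other patterns: stems ending in -n add mi- … -oth around the stem; stems ending in -f or -u add -ast.
So zeselik → zeselikus.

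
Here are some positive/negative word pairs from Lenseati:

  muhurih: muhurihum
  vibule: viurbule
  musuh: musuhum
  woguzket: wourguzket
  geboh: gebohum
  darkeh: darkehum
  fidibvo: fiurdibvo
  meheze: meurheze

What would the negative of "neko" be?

neurko

darkeh and vibule both have last vowel 'e' yet inflect differently (darkehum, viurbule), so the last vowel is not what conditions the rule; the final letter is.
"neko" ends in -o. The one such stem in the data (fidibvo → fiurdibvo) inserts -ur- after the first vowel (as do vibule, meheze), so the same rule applies.
The other pattern: stems ending in -h add -um.
So neko → neurko.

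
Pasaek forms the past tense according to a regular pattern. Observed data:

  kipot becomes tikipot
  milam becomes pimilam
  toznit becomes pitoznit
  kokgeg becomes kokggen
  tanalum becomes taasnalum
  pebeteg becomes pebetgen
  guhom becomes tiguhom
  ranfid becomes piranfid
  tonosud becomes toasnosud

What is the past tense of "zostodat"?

pizostodat

milam and tanalum both end in -m yet inflect differently (pimilam, taasnalum), so the final letter is not what conditions the rule; the last vowel is.
"zostodat" has last vowel 'a'. The one such stem in the data (milam → pimilam) adds the prefix pi-, so the same rule applies.
The other patterns: stems whose last vowel is 'e' delete the last vowel and add -en; stems whose last vowel is 'u' insert -as- after the first vowel; stems whose last vowel is 'o' add the prefix ti-.
So zostodat → pizostodat.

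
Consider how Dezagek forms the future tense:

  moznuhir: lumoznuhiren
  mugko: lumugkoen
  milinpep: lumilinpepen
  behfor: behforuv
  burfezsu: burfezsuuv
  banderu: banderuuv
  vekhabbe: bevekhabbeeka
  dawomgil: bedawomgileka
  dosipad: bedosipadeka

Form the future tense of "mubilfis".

moznuhir and behfor both end in -r yet inflect differently (lumoznuhiren, behforuv), so the final letter is not what conditions the rule; the first letter is.
"mubilfis" begins with m-. The stems beginning with m- (moznuhir → lumoznuhiren, mugko → lumugkoen, milinpep → lumilinpepen) add lu- … -en around the stem.
So mubilfis → lumubilfisen.

lumubilfisen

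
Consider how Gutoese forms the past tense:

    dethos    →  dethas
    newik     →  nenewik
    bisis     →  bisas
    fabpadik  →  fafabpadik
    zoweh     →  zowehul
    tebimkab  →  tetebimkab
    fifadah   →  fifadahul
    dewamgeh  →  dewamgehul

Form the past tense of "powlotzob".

bisis and fabpadik both have last vowel 'i' yet inflect differently (bisas, fafabpadik), so the last vowel is not what conditions the rule; the final letter is.
"powlotzob" ends in -b. The one such stem in the data (tebimkab → tetebimkab) repeats the first consonant+vowel as a prefix (as do fabpadik, newik), so the same rule applies.
The other patterns: stems ending in -h add -ul; stems ending in -s change the last vowel to 'a'.
So powlotzob → popowlotzob.

popowlotzob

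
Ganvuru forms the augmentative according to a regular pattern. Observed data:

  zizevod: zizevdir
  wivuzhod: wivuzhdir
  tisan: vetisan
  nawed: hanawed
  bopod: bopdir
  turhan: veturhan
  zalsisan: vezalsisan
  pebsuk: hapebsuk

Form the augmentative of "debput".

"debput" has last vowel 'u'. The one such stem in the data (pebsuk → hapebsuk) adds the prefix ha-, so the same rule applies.
The other patterns: stems whose last vowel is 'a' add the prefix ve-; stems whose last vowel is 'o' delete the last vowel and add -ir.
So debput → hadebput.

hadebput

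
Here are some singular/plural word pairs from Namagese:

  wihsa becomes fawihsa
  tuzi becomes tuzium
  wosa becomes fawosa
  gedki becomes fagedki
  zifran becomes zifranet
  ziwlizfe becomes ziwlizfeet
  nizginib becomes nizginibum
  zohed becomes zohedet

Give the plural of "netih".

netihum

gedki and tuzi both end in -i yet inflect differently (fagedki, tuzium), so the final letter is not what conditions the rule; the first letter is.
"netih" begins with n-. The one such stem in the data (nizginib → nizginibum) adds -um, so the same rule applies.
So netih → netihum.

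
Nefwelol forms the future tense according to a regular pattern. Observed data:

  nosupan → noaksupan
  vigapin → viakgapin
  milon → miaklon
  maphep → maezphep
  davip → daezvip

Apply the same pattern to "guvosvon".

vigapin and davip both have last vowel 'i' yet inflect differently (viakgapin, daezvip), so the last vowel is not what conditions the rule; the final letter is.
"guvosvon" ends in -n. The stems ending in -n (nosupan → noaksupan, vigapin → viakgapin, milon → miaklon) insert -ak- after the first vowel.
So guvosvon → guakvosvon.

guakvosvon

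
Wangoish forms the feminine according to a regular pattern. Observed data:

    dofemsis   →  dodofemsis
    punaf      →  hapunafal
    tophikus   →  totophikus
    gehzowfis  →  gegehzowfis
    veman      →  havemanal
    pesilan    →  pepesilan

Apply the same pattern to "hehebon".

hehehebon

"hehebon" has 3 vowels. The stems with 3 vowels (dofemsis → dodofemsis, gehzowfis → gegehzowfis, pesilan → pepesilan) repeat the first consonant+vowel as a prefix.
So hehebon → hehehebon.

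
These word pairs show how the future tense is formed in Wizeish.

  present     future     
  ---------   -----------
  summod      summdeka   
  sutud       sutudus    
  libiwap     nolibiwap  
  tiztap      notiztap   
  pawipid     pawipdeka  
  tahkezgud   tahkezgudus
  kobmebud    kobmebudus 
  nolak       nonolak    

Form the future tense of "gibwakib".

sutud and pawipid both end in -d yet inflect differently (sutudus, pawipdeka), so the final letter is not what conditions the rule; the last vowel is.
"gibwakib" has last vowel 'i'. The one such stem in the data (pawipid → pawipdeka) deletes the last vowel and adds -eka (as does summod), so the same rule applies.
So gibwakib → gibwakbeka.

gibwakbeka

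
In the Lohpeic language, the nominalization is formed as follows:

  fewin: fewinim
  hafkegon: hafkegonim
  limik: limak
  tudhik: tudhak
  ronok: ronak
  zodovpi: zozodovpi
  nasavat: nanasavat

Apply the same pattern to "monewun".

fewin and limik both have last vowel 'i' yet inflect differently (fewinim, limak), so the last vowel is not what conditions the rule; the final letter is.
"monewun" ends in -n. The stems ending in -n (fewin → fewinim, hafkegon → hafkegonim) add -im.
The other patterns: stems ending in -k change the last vowel to 'a'; stems ending in -i or -t repeat the first consonant+vowel as a prefix.
So monewun → monewunim.

monewunim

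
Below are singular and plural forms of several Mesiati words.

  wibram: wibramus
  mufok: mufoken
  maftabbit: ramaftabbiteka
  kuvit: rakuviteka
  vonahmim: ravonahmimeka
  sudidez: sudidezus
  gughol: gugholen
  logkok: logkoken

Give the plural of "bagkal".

vonahmim and wibram both end in -m yet inflect differently (ravonahmimeka, wibramus), so the final letter is not what conditions the rule; the last vowel is.
"bagkal" has last vowel 'a'. The one such stem in the data (wibram → wibramus) adds -us, so the same rule applies.
So bagkal → bagkalus.

bagkalus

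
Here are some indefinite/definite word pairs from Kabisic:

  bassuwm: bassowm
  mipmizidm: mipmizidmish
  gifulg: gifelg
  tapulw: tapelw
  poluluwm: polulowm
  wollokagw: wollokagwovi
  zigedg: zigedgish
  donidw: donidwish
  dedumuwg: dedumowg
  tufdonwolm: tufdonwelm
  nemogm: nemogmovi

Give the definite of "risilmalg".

risilmelg

mipmizidm and bassuwm both end in -m yet inflect differently (mipmizidmish, bassowm), so the final letter is not what conditions the rule; the second-to-last letter is.
"risilmalg" has second-to-last letter 'l'. The stems whose second-to-last letter is 'l' (tapulw → tapelw, gifulg → gifelg, tufdonwolm → tufdonwelm) change the last vowel to 'e'.
The other patterns: stems whose second-to-last letter is 'd' add -ish; stems whose second-to-last letter is 'w' change the last vowel to 'o'; stems whose second-to-last letter is 'g' add -ovi.
So risilmalg → risilmelg.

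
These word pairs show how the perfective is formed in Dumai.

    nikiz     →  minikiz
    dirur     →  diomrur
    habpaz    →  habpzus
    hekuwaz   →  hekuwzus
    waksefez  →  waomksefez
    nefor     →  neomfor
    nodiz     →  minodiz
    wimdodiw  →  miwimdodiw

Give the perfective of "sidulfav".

habpaz and nodiz both end in -z yet inflect differently (habpzus, minodiz), so the final letter is not what conditions the rule; the last vowel is.
"sidulfav" has last vowel 'a'. The stems whose last vowel is 'a' (habpaz → habpzus, hekuwaz → hekuwzus) delete the last vowel and add -us.
So sidulfav → sidulfvus.

sidulfvus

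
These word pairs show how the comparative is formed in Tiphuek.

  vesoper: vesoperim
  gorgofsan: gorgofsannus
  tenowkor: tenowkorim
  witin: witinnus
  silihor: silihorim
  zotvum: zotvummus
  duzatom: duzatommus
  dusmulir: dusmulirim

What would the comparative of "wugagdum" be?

wugagdummus

"wugagdum" ends in -m. The stems ending in -m (duzatom → duzatommus, zotvum → zotvummus) double the final consonant and add -us.
The other pattern: stems ending in -r add -im.
So wugagdum → wugagdummus.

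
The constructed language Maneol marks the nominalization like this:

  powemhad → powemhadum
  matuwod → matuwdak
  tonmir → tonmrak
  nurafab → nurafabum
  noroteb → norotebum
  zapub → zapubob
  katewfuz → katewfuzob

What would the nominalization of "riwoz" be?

zapub and nurafab both end in -b yet inflect differently (zapubob, nurafabum), so the final letter is not what conditions the rule; the last vowel is.
"riwoz" has last vowel 'o'. The one such stem in the data (matuwod → matuwdak) deletes the last vowel and adds -ak (as does tonmir), so the same rule applies.
So riwoz → riwzak.

riwzak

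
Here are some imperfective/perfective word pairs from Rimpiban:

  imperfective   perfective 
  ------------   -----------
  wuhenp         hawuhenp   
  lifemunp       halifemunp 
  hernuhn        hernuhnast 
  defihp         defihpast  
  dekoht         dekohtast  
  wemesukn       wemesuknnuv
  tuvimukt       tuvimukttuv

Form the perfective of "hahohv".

wuhenp and defihp both end in -p yet inflect differently (hawuhenp, defihpast), so the final letter is not what conditions the rule; the second-to-last letter is.
"hahohv" has second-to-last letter 'h'. The stems whose second-to-last letter is 'h' (hernuhn → hernuhnast, defihp → defihpast, dekoht → dekohtast) add -ast.
So hahohv → hahohvast.

hahohvast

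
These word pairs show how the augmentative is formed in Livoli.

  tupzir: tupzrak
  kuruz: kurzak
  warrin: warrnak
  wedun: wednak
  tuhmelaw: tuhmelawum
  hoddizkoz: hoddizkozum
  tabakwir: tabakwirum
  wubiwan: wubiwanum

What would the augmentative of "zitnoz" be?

kuruz and hoddizkoz both end in -z yet inflect differently (kurzak, hoddizkozum), so the final letter is not what conditions the rule; the number of vowels is.
"zitnoz" has 2 vowels. The stems with 2 vowels (tupzir → tupzrak, kuruz → kurzak, warrin → warrnak) delete the last vowel and add -ak.
The other pattern: stems with 3 vowels add -um.
So zitnoz → zitnzak.

zitnzak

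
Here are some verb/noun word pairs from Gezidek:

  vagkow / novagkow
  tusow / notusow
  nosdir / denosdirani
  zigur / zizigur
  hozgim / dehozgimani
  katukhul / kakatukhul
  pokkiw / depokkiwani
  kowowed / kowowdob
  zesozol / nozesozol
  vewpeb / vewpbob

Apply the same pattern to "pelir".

depelirani

"pelir" has last vowel 'i'. The stems whose last vowel is 'i' (nosdir → denosdirani, hozgim → dehozgimani, pokkiw → depokkiwani) add de- … -ani around the stem.
The other patterns: stems whose last vowel is 'o' add the prefix no-; stems whose last vowel is 'u' repeat the first consonant+vowel as a prefix; stems whose last vowel is 'e' delete the last vowel and add -ob.
So pelir → depelirani.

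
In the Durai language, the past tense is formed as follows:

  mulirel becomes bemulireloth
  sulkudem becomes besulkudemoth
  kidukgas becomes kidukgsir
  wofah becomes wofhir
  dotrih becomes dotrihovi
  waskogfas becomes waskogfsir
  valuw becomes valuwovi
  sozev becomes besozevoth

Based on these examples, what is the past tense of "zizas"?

zizsir

wofah and dotrih both end in -h yet inflect differently (wofhir, dotrihovi), so the final letter is not what conditions the rule; the last vowel is.
"zizas" has last vowel 'a'. The stems whose last vowel is 'a' (wofah → wofhir, kidukgas → kidukgsir, waskogfas → waskogfsir) delete the last vowel and add -ir.
So zizas → zizsir.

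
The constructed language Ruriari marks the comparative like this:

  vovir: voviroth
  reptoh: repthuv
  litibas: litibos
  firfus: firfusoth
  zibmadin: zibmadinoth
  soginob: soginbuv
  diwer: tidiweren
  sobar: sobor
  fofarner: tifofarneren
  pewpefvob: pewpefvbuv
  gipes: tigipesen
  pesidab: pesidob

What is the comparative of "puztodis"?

pesidab and soginob both end in -b yet inflect differently (pesidob, soginbuv), so the final letter is not what conditions the rule; the last vowel is.
"puztodis" has last vowel 'i'. The stems whose last vowel is 'i' (zibmadin → zibmadinoth, vovir → voviroth) add -oth.
The other patterns: stems whose last vowel is 'a' change the last vowel to 'o'; stems whose last vowel is 'o' delete the last vowel and add -uv; stems whose last vowel is 'e' add ti- … -en around the stem.
So puztodis → puztodisoth.

puztodisoth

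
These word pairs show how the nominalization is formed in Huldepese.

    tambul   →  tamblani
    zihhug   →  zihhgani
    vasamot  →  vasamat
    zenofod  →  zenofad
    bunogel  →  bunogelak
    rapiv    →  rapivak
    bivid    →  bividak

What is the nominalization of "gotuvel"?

gotuvelak

tambul and bunogel both end in -l yet inflect differently (tamblani, bunogelak), so the final letter is not what conditions the rule; the last vowel is.
"gotuvel" has last vowel 'e'. The one such stem in the data (bunogel → bunogelak) adds -ak, so the same rule applies.
So gotuvel → gotuvelak.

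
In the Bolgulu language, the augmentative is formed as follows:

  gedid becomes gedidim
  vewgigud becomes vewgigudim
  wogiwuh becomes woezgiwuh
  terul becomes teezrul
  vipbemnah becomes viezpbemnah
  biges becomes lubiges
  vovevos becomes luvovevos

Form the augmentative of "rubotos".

lurubotos

vewgigud and terul both have last vowel 'u' yet inflect differently (vewgigudim, teezrul), so the last vowel is not what conditions the rule; the final letter is.
"rubotos" ends in -s. The stems ending in -s (vovevos → luvovevos, biges → lubiges) add the prefix lu-.
So rubotos → lurubotos.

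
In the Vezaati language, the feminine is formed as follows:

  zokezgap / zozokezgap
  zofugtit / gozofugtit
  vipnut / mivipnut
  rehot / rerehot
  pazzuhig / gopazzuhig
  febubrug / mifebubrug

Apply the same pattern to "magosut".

mimagosut

zofugtit and vipnut both end in -t yet inflect differently (gozofugtit, mivipnut), so the final letter is not what conditions the rule; the last vowel is.
"magosut" has last vowel 'u'. The stems whose last vowel is 'u' (vipnut → mivipnut, febubrug → mifebubrug) add the prefix mi-.
The other patterns: stems whose last vowel is 'i' add the prefix go-; stems whose last vowel is 'a' or 'o' repeat the first consonant+vowel as a prefix.
So magosut → mimagosut.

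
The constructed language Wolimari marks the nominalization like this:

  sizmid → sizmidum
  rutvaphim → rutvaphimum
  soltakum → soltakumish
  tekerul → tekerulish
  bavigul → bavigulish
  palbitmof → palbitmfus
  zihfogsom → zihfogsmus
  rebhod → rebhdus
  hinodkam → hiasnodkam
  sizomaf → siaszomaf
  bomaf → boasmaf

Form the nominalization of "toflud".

tofludish

rutvaphim and soltakum both end in -m yet inflect differently (rutvaphimum, soltakumish), so the final letter is not what conditions the rule; the last vowel is.
"toflud" has last vowel 'u'. The stems whose last vowel is 'u' (soltakum → soltakumish, tekerul → tekerulish, bavigul → bavigulish) add -ish.
The other patterns: stems whose last vowel is 'i' add -um; stems whose last vowel is 'o' delete the last vowel and add -us; stems whose last vowel is 'a' insert -as- after the first vowel.
So toflud → tofludish.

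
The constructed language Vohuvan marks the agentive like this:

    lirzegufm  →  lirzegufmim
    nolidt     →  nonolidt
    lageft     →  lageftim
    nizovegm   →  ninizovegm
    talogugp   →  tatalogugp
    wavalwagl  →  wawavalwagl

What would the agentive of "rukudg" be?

lageft and nolidt both end in -t yet inflect differently (lageftim, nonolidt), so the final letter is not what conditions the rule; the second-to-last letter is.
"rukudg" has second-to-last letter 'd'. The one such stem in the data (nolidt → nonolidt) repeats the first consonant+vowel as a prefix (as do talogugp, wavalwagl), so the same rule applies.
So rukudg → rurukudg.

rurukudg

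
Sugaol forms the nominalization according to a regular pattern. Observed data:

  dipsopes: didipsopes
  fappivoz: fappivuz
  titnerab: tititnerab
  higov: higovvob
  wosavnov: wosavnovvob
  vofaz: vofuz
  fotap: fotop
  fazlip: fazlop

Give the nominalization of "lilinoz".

wosavnov and fappivoz both have last vowel 'o' yet inflect differently (wosavnovvob, fappivuz), so the last vowel is not what conditions the rule; the final letter is.
"lilinoz" ends in -z. The stems ending in -z (fappivoz → fappivuz, vofaz → vofuz) change the last vowel to 'u'.
So lilinoz → lilinuz.

lilinuz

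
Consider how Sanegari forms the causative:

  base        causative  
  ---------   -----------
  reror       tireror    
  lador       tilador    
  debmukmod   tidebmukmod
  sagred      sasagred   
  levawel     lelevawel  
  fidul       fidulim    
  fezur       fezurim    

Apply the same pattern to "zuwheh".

zuzuwheh

"zuwheh" has last vowel 'e'. The stems whose last vowel is 'e' (sagred → sasagred, levawel → lelevawel) repeat the first consonant+vowel as a prefix.
So zuwheh → zuzuwheh.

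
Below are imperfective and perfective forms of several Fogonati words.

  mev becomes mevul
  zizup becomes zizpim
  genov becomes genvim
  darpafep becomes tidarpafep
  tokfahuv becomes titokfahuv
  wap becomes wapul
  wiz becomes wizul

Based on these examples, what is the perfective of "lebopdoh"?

wap and zizup both end in -p yet inflect differently (wapul, zizpim), so the final letter is not what conditions the rule; the number of vowels is.
"lebopdoh" has 3 vowels. The stems with 3 vowels (darpafep → tidarpafep, tokfahuv → titokfahuv) add the prefix ti-.
So lebopdoh → tilebopdoh.

tilebopdoh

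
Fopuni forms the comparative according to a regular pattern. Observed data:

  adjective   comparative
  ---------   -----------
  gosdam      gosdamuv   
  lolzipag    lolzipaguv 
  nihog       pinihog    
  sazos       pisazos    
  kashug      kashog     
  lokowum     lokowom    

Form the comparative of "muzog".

lolzipag and nihog both end in -g yet inflect differently (lolzipaguv, pinihog), so the final letter is not what conditions the rule; the last vowel is.
"muzog" has last vowel 'o'. The stems whose last vowel is 'o' (nihog → pinihog, sazos → pisazos) add the prefix pi-.
The other patterns: stems whose last vowel is 'a' add -uv; stems whose last vowel is 'u' change the last vowel to 'o'.
So muzog → pimuzog.

pimuzog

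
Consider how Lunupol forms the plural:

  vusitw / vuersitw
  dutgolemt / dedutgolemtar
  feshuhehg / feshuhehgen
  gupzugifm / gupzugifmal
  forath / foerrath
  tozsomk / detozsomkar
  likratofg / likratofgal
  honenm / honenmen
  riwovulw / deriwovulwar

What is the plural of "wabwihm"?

"wabwihm" has second-to-last letter 'h'. The one such stem in the data (feshuhehg → feshuhehgen) adds -en, so the same rule applies.
So wabwihm → wabwihmen.

wabwihmen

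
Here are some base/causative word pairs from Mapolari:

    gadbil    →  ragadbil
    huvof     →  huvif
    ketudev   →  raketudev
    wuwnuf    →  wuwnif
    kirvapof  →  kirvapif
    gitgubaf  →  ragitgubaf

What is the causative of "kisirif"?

wuwnuf and gitgubaf both end in -f yet inflect differently (wuwnif, ragitgubaf), so the final letter is not what conditions the rule; the last vowel is.
"kisirif" has last vowel 'i'. The one such stem in the data (gadbil → ragadbil) adds the prefix ra-, so the same rule applies.
So kisirif → rakisirif.

rakisirif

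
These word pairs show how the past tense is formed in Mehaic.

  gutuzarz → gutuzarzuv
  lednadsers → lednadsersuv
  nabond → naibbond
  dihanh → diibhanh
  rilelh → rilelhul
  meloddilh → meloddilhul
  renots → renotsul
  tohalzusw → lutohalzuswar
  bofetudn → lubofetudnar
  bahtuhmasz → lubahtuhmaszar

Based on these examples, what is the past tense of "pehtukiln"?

"pehtukiln" has second-to-last letter 'l'. The stems whose second-to-last letter is 'l' (rilelh → rilelhul, meloddilh → meloddilhul) add -ul.
The other patterns: stems whose second-to-last letter is 'r' add -uv; stems whose second-to-last letter is 'n' insert -ib- after the first vowel; stems whose second-to-last letter is 'd' or 's' add lu- … -ar around the stem.
So pehtukiln → pehtukilnul.

pehtukilnul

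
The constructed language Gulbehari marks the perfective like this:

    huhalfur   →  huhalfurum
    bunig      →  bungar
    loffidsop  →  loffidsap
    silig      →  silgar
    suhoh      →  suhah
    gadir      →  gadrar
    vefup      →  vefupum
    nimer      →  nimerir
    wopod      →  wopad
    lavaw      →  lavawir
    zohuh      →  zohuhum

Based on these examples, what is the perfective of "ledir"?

vefup and loffidsop both end in -p yet inflect differently (vefupum, loffidsap), so the final letter is not what conditions the rule; the last vowel is.
"ledir" has last vowel 'i'. The stems whose last vowel is 'i' (gadir → gadrar, silig → silgar, bunig → bungar) delete the last vowel and add -ar.
The other patterns: stems whose last vowel is 'u' add -um; stems whose last vowel is 'o' change the last vowel to 'a'; stems whose last vowel is 'a' or 'e' add -ir.
So ledir → ledrar.

ledrar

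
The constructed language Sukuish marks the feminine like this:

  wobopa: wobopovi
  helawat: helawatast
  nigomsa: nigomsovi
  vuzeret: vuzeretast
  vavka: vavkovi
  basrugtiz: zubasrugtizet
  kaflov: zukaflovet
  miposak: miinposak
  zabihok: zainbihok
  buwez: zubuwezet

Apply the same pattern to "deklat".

nigomsa and miposak both have last vowel 'a' yet inflect differently (nigomsovi, miinposak), so the last vowel is not what conditions the rule; the final letter is.
"deklat" ends in -t. The stems ending in -t (helawat → helawatast, vuzeret → vuzeretast) add -ast.
The other patterns: stems ending in -a drop the final letter and add -ovi; stems ending in -k insert -in- after the first vowel; stems ending in -v or -z add zu- … -et around the stem.
So deklat → deklatast.

deklatast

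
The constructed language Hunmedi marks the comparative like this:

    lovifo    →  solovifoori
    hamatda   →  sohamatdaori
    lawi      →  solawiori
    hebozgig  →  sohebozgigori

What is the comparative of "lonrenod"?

solonrenodori

Every pair shown (lovifo → solovifoori, hamatda → sohamatdaori, lawi → solawiori, …) follows the same rule: add so- … -ori around the stem.
So lonrenod → solonrenodori.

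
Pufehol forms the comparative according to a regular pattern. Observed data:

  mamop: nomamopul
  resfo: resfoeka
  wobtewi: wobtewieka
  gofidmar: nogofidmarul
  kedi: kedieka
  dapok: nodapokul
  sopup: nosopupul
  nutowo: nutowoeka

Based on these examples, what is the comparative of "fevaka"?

fevakaeka

dapok and resfo both have last vowel 'o' yet inflect differently (nodapokul, resfoeka), so the last vowel is not what conditions the rule; whether the stem ends in a vowel or a consonant is.
"fevaka" ends in a vowel. The stems ending in a vowel (kedi → kedieka, resfo → resfoeka, wobtewi → wobtewieka) add -eka.
So fevaka → fevakaeka.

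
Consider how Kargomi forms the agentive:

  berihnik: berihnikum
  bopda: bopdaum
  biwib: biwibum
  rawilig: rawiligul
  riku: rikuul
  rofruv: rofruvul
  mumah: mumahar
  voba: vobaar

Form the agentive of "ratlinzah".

"ratlinzah" begins with r-. The stems beginning with r- (rawilig → rawiligul, riku → rikuul, rofruv → rofruvul) add -ul.
So ratlinzah → ratlinzahul.

ratlinzahul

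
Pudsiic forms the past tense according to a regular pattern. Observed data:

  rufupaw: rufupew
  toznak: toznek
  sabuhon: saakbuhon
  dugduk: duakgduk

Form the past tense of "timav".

timev

toznak and dugduk both end in -k yet inflect differently (toznek, duakgduk), so the final letter is not what conditions the rule; the last vowel is.
"timav" has last vowel 'a'. The stems whose last vowel is 'a' (rufupaw → rufupew, toznak → toznek) change the last vowel to 'e'.
So timav → timev.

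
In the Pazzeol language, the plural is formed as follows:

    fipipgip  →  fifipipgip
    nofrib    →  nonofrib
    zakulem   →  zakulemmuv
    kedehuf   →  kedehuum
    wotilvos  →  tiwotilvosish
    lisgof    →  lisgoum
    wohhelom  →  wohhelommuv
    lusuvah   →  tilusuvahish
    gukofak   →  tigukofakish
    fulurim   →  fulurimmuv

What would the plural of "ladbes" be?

tiladbesish

nofrib and fulurim both have last vowel 'i' yet inflect differently (nonofrib, fulurimmuv), so the last vowel is not what conditions the rule; the final letter is.
"ladbes" ends in -s. The one such stem in the data (wotilvos → tiwotilvosish) adds ti- … -ish around the stem, so the same rule applies.
So ladbes → tiladbesish.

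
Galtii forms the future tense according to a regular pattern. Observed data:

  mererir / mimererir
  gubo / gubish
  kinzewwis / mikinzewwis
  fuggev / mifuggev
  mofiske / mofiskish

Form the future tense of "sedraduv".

misedraduv

fuggev and mofiske both have last vowel 'e' yet inflect differently (mifuggev, mofiskish), so the last vowel is not what conditions the rule; whether the stem ends in a vowel or a consonant is.
"sedraduv" ends in a consonant. The stems ending in a consonant (mererir → mimererir, kinzewwis → mikinzewwis, fuggev → mifuggev) add the prefix mi-.
The other pattern: stems ending in a vowel drop the final letter and add -ish.
So sedraduv → misedraduv.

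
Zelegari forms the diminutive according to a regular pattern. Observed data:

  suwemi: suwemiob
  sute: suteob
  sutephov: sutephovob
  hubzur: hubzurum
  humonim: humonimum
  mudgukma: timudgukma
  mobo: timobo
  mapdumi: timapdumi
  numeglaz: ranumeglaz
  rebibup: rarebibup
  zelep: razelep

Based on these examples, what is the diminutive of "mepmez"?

timepmez

suwemi and mapdumi both end in -i yet inflect differently (suwemiob, timapdumi), so the final letter is not what conditions the rule; the first letter is.
"mepmez" begins with m-. The stems beginning with m- (mudgukma → timudgukma, mobo → timobo, mapdumi → timapdumi) add the prefix ti-.
So mepmez → timepmez.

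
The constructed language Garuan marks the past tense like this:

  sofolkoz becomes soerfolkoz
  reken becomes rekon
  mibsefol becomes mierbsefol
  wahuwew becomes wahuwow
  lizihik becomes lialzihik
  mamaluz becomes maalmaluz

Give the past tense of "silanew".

"silanew" has last vowel 'e'. The stems whose last vowel is 'e' (wahuwew → wahuwow, reken → rekon) change the last vowel to 'o'.
The other patterns: stems whose last vowel is 'i' or 'u' insert -al- after the first vowel; stems whose last vowel is 'o' insert -er- after the first vowel.
So silanew → silanow.

silanow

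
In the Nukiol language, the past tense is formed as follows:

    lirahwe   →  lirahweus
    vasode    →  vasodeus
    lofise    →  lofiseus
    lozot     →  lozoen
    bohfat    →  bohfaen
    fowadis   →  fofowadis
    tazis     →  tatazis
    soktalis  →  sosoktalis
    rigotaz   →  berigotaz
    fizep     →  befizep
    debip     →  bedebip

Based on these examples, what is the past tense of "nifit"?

bohfat and rigotaz both have last vowel 'a' yet inflect differently (bohfaen, berigotaz), so the last vowel is not what conditions the rule; the final letter is.
"nifit" ends in -t. The stems ending in -t (lozot → lozoen, bohfat → bohfaen) drop the final letter and add -en.
The other patterns: stems ending in -e add -us; stems ending in -s repeat the first consonant+vowel as a prefix; stems ending in -p or -z add the prefix be-.
So nifit → nifien.

nifien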